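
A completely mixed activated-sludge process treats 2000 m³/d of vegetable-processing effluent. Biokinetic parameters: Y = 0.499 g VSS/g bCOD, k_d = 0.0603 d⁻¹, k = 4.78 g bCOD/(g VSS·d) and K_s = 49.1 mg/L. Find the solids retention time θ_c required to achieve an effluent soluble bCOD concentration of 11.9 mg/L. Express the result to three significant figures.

θ_c ≈ 2.47 d

At the target effluent, Y k S/(K_s+S) = 0.499×4.78×11.9/61.00 = 0.4653 d⁻¹.
θ_c = 1/(μ − k_d) = 1/(0.4653 − 0.0603) = 1/0.4050 = 2.469 d.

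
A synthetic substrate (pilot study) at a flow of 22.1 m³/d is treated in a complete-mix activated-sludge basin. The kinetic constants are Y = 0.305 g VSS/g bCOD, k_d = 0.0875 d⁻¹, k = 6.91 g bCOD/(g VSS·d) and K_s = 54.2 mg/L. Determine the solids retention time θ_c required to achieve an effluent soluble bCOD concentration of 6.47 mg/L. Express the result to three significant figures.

Specific growth rate at S = 6.47 mg/L: μ = YkS/(K_s+S) = 0.305·6.91·6.47/(54.2+6.47) = 0.2248 d⁻¹.
Then 1/θ_c = μ − k_d = 0.2248 − 0.0875 = 0.1373 d⁻¹, giving θ_c = 7.286 d.

θ_c ≈ 7.29 d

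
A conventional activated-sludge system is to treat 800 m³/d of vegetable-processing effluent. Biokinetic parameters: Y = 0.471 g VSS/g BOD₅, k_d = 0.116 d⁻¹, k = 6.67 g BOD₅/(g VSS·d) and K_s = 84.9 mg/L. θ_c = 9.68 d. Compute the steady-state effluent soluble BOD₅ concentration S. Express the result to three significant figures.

S ≈ 6.37 mg/L

Effluent substrate depends only on kinetics and SRT: S = K_s(1 + k_d θ_c) / [θ_c(Yk − k_d) − 1] = 84.9 × (1 + 0.116 × 9.68) / [9.68 × (0.471 × 6.67 − 0.116) − 1] = 180.2 / 28.29 = 6.371 mg/L.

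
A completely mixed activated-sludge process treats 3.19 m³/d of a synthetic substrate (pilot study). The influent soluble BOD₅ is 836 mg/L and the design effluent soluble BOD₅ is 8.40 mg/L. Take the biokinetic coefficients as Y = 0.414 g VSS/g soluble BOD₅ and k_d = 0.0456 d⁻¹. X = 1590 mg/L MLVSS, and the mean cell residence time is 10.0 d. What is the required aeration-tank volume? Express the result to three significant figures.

From the SRT design equation V = Y Q (S₀−S) θ_c / [X (1 + k_d θ_c)] = 0.414 × 3.19 × (836 − 8.40) × 10.0 / [1590 × (1 + 0.0456 × 10.0)] = 1.09×10^4 / 2315 = 4.721 m³.

V ≈ 4.72 m³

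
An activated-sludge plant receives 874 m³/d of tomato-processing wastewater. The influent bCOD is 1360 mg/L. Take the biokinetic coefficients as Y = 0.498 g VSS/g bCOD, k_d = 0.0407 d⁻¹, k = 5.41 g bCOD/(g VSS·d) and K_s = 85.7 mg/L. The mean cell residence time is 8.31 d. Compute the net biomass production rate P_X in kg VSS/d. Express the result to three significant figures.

From the Monod/SRT balance for a CMAS, S = K_s·(1+k_d θ_c)/[θ_c·(Y k − k_d) − 1] = 85.7 × (1 + 0.0407 × 8.31) / [8.31 × (0.498 × 5.41 − 0.0407) − 1] = 114.7 / 21.05 = 5.448 mg/L.
Y_obs = Y / (1 + k_d θ_c) = 0.498 / (1 + 0.0407 × 8.31) = 0.498 / 1.338 = 0.3721.
ΔS = 1360 − 5.45 = 1355 mg/L, so the substrate removal rate is 874 × 1355/1000 = 1184 kg bCOD/d.
Net biomass production P_X = Y_obs × Q·(S₀ − S) = 0.3721 × 1184 = 440.6 kg VSS/d.

P_X ≈ 441 kg VSS/d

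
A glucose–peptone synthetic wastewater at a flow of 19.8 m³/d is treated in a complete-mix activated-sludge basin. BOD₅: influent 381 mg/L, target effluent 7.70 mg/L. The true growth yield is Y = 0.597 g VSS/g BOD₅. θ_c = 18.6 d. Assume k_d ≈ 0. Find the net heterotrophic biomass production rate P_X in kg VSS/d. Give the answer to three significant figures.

P_X ≈ 4.41 kg VSS/d

Since k_d ≈ 0, Y_obs = Y = 0.597 g VSS/g BOD₅.
ΔS = 381 − 7.70 = 373.3 mg/L, so the substrate removal rate is 19.8 × 373.3/1000 = 7.391 kg BOD₅/d.
Net biomass production P_X = Y_obs × Q·(S₀ − S) = 0.5970 × 7.391 = 4.413 kg VSS/d.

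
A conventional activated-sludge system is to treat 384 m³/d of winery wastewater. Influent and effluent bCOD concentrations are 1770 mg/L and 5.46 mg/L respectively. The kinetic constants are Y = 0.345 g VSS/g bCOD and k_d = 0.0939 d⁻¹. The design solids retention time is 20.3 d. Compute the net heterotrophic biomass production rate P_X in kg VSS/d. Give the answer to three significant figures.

P_X ≈ 80.4 kg VSS/d

Y_obs = Y / (1 + k_d θ_c) = 0.345 / (1 + 0.0939 × 20.3) = 0.345 / 2.906 = 0.1187.
ΔS = 1770 − 5.46 = 1765 mg/L, so the substrate removal rate is 384 × 1765/1000 = 677.6 kg bCOD/d.
Biomass produced: P_X = Y_obs·Q·ΔS = 0.1187 × 677.6 ≈ 80.44 kg VSS/d.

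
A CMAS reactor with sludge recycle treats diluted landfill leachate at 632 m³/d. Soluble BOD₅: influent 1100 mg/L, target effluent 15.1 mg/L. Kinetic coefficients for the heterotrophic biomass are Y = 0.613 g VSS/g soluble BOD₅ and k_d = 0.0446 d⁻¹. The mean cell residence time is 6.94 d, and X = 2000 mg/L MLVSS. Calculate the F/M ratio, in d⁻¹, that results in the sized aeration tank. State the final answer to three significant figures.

F/M ≈ 0.312 d⁻¹

From the SRT design equation V = Y Q (S₀−S) θ_c / [X (1 + k_d θ_c)] = 0.613 × 632 × (1100 − 15.1) × 6.94 / [2000 × (1 + 0.0446 × 6.94)] = 2.92×10^6 / 2619 = 1114 m³.
F/M = applied load / biomass = Q·S₀/(V·X) = 632 × 1100 / (1114 × 2000) = 0.3121 d⁻¹.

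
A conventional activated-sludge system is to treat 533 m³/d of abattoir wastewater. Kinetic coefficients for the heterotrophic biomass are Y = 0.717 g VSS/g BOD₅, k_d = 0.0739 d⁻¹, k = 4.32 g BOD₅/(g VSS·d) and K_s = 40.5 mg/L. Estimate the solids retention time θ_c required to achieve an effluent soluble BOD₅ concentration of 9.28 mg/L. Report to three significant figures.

At the target effluent, Y k S/(K_s+S) = 0.717×4.32×9.28/49.78 = 0.5774 d⁻¹.
Then 1/θ_c = μ − k_d = 0.5774 − 0.0739 = 0.5035 d⁻¹, giving θ_c = 1.986 d.

θ_c ≈ 1.99 d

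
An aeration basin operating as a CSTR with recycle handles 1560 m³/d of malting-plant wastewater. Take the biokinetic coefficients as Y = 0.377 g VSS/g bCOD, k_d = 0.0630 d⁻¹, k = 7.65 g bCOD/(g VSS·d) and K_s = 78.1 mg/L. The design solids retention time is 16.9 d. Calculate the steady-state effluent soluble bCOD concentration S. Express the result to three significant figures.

S ≈ 3.45 mg/L

Effluent substrate depends only on kinetics and SRT: S = K_s(1 + k_d θ_c) / [θ_c(Yk − k_d) − 1] = 78.1 × (1 + 0.0630 × 16.9) / [16.9 × (0.377 × 7.65 − 0.0630) − 1] = 161.3 / 46.68 = 3.455 mg/L.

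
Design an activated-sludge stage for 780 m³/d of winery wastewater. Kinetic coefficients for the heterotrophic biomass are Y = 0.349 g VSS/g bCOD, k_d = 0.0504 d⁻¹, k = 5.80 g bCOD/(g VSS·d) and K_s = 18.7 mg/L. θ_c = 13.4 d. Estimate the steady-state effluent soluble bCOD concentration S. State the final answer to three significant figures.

S ≈ 1.23 mg/L

For a completely mixed reactor with recycle the Lawrence–McCarty relation gives S = K_s·(1 + k_d·θ_c) / [θ_c·(Y·k − k_d) − 1] = 18.7 × (1 + 0.0504 × 13.4) / [13.4 × (0.349 × 5.80 − 0.0504) − 1] = 31.33 / 25.45 = 1.231 mg/L.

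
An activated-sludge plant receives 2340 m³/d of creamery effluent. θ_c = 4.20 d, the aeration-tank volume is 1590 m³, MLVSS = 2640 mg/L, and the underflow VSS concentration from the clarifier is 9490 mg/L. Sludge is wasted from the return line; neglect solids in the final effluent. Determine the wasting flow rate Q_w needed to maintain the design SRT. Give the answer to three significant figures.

θ_c = V·X/(Q_w·X_r) when wasting from the recycle, so Q_w = V·X/(θ_c·X_r) = 1590 × 2640 / (4.20 × 9490) = 105.3 m³/d.

Q_w ≈ 105 m³/d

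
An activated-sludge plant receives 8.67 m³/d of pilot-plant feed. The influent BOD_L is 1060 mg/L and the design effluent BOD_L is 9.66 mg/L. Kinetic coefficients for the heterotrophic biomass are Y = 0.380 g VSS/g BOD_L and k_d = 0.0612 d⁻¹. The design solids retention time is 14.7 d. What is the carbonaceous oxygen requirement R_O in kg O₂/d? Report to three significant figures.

R_O ≈ 6.52 kg O₂/d

Observed yield with endogenous decay: Y_obs = Y / (1 + k_d·θ_c) = 0.380 / (1 + 0.0612 × 14.7) = 0.380 / 1.900 = 0.2000 g VSS/g BOD_L.
Mass of BOD_L removed per day: Q(S₀ − S) = 8.67 × 1050 g/m³ = 9.106 kg/d.
P_X = Y_obs·Q·(S₀ − S) = 0.2000 × 9.106 = 1.822 kg VSS/d.
R_O = Q·(S₀ − S) − 1.42·P_X = 9.106 − 1.42 × 1.822 = 6.520 kg O₂/d.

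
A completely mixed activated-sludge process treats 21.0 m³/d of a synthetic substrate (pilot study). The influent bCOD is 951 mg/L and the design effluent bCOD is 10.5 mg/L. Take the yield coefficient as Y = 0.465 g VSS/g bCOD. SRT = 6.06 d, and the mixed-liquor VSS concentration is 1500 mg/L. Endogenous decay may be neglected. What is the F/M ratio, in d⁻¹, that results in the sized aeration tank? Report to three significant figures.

F/M ≈ 0.359 d⁻¹

Biomass mass balance (decay neglected): V·X = Y·Q·(S₀ − S)·θ_c, so V = 0.465 × 21.0 × (951 − 10.5) × 6.06 / 1500 = 37.10 m³.
Food-to-microorganism ratio F/M = Q S₀ / (V X) = 21.0 × 951 / (37.10 × 1500) = 0.3588 d⁻¹.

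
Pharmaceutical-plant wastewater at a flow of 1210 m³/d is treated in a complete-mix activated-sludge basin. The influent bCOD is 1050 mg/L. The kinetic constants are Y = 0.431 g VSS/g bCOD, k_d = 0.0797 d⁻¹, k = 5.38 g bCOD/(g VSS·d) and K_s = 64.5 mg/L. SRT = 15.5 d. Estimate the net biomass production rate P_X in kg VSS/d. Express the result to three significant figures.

P_X ≈ 244 kg VSS/d

Effluent substrate depends only on kinetics and SRT: S = K_s(1 + k_d θ_c) / [θ_c(Yk − k_d) − 1] = 64.5 × (1 + 0.0797 × 15.5) / [15.5 × (0.431 × 5.38 − 0.0797) − 1] = 144.2 / 33.71 = 4.278 mg/L.
Correct the yield for decay: Y_obs = Y/(1 + k_d θ_c) = 0.431 / (1 + 0.0797 × 15.5) = 0.431 / 2.235 = 0.1928.
ΔS = 1050 − 4.28 = 1046 mg/L, so the substrate removal rate is 1210 × 1046/1000 = 1265 kg bCOD/d.
Biomass produced: P_X = Y_obs·Q·ΔS = 0.1928 × 1265 ≈ 244.0 kg VSS/d.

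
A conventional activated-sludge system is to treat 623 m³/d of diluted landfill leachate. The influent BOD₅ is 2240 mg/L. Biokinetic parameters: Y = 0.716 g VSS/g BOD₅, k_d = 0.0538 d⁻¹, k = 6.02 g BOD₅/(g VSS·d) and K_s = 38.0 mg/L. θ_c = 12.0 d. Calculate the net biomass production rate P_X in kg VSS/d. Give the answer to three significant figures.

P_X ≈ 607 kg VSS/d

Effluent substrate depends only on kinetics and SRT: S = K_s(1 + k_d θ_c) / [θ_c(Yk − k_d) − 1] = 38.0 × (1 + 0.0538 × 12.0) / [12.0 × (0.716 × 6.02 − 0.0538) − 1] = 62.53 / 50.08 = 1.249 mg/L.
Y_obs = Y / (1 + k_d θ_c) = 0.716 / (1 + 0.0538 × 12.0) = 0.716 / 1.646 = 0.4351.
Substrate removed = Q·(S₀ − S) = 623 m³/d × (2240 − 1.25) g/m³ = 1.39×10^6 g/d = 1395 kg/d.
Biomass produced: P_X = Y_obs·Q·ΔS = 0.4351 × 1395 ≈ 606.9 kg VSS/d.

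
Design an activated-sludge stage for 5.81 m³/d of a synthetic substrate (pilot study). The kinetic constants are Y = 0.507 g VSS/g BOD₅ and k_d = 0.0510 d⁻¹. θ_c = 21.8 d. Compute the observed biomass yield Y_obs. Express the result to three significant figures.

Y_obs ≈ 0.240 g VSS/g BOD₅

Y_obs = Y / (1 + k_d θ_c) = 0.507 / (1 + 0.0510 × 21.8) = 0.507 / 2.112 = 0.2401.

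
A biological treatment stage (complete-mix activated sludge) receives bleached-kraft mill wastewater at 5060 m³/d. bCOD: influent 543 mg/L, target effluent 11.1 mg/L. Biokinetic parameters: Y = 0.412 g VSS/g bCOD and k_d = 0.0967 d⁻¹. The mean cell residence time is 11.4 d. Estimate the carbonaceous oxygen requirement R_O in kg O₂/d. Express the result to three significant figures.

The observed yield is Y_obs = Y/(1 + k_d·θ_c) = 0.412 / (1 + 0.0967 × 11.4) = 0.412 / 2.102 = 0.1960 g VSS per g bCOD removed.
Substrate removed = Q·(S₀ − S) = 5060 m³/d × (543 − 11.1) g/m³ = 2.69×10^6 g/d = 2691 kg/d.
Biomass synthesised: P_X = Y_obs × 2691 = 527.4 kg VSS/d.
Carbonaceous O₂ demand = substrate oxidised − cell-mass equivalent = 2691 − 1.42 × 527.4 = 1942 kg O₂/d.

R_O ≈ 1940 kg O₂/d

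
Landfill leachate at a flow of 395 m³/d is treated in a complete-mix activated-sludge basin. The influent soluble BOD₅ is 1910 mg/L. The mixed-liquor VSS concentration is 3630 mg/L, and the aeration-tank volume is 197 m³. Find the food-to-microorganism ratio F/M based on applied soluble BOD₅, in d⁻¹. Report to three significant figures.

F/M = Q·S₀ / (V·X) = 395 × 1910 / (197.0 × 3630) = 1.055 g soluble BOD₅·(g VSS·d)⁻¹.

F/M ≈ 1.06 d⁻¹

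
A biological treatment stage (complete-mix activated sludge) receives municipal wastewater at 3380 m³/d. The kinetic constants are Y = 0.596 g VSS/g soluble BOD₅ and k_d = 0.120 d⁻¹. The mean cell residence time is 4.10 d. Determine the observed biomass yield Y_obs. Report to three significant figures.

Y_obs ≈ 0.399 g VSS/g soluble BOD₅

Observed yield with endogenous decay: Y_obs = Y / (1 + k_d·θ_c) = 0.596 / (1 + 0.120 × 4.10) = 0.596 / 1.492 = 0.3995 g VSS/g soluble BOD₅.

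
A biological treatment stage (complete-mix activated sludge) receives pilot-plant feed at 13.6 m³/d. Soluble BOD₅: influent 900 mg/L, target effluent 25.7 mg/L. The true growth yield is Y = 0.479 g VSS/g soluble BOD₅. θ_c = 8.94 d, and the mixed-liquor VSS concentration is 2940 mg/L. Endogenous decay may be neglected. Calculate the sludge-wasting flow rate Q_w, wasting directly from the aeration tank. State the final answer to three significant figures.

V·X = Y·Q·ΔS·θ_c gives V = 0.479 × 13.6 × (900 − 25.7) × 8.94 / 2940 = 17.32 m³.
For wasting at MLVSS concentration, Q_w = V/θ_c = 17.32/8.94 = 1.937 m³/d.

Q_w ≈ 1.94 m³/d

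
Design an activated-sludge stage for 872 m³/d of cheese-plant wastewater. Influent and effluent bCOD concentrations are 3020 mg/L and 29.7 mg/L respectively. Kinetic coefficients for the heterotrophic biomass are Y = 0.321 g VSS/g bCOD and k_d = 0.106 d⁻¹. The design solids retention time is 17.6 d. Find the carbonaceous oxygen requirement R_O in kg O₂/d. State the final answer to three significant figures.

Correct the yield for decay: Y_obs = Y/(1 + k_d θ_c) = 0.321 / (1 + 0.106 × 17.6) = 0.321 / 2.866 = 0.1120.
ΔS = 3020 − 29.7 = 2990 mg/L, so the substrate removal rate is 872 × 2990/1000 = 2608 kg bCOD/d.
Net sludge production P_X = 0.1120 × 2608 = 292.1 kg VSS/d.
Carbonaceous O₂ demand = substrate oxidised − cell-mass equivalent = 2608 − 1.42 × 292.1 = 2193 kg O₂/d.

R_O ≈ 2190 kg O₂/d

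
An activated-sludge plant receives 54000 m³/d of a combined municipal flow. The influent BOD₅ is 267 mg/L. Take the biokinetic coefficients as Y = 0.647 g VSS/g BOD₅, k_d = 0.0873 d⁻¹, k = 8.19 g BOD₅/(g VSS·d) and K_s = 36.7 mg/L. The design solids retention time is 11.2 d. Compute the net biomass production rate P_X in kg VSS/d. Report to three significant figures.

P_X ≈ 4690 kg VSS/d

For a completely mixed reactor with recycle the Lawrence–McCarty relation gives S = K_s·(1 + k_d·θ_c) / [θ_c·(Y·k − k_d) − 1] = 36.7 × (1 + 0.0873 × 11.2) / [11.2 × (0.647 × 8.19 − 0.0873) − 1] = 72.58 / 57.37 = 1.265 mg/L.
Y_obs = Y / (1 + k_d θ_c) = 0.647 / (1 + 0.0873 × 11.2) = 0.647 / 1.978 = 0.3271.
Mass of BOD₅ removed per day: Q(S₀ − S) = 54000 × 265.7 g/m³ = 14349 kg/d.
So the net sludge growth is P_X = 0.3271 × 14349 = 4694 kg VSS/d.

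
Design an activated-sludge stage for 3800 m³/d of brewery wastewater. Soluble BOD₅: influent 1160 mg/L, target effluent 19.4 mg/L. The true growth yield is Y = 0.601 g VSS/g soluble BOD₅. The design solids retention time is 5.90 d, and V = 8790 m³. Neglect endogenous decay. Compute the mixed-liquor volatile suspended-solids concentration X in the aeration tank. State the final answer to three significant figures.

X ≈ 1750 mg/L

From V·X = Y·Q·(S₀ − S)·θ_c (decay neglected): X = 0.601 × 3800 × (1160 − 19.4) × 5.90 / 8790 = 1748 mg/L.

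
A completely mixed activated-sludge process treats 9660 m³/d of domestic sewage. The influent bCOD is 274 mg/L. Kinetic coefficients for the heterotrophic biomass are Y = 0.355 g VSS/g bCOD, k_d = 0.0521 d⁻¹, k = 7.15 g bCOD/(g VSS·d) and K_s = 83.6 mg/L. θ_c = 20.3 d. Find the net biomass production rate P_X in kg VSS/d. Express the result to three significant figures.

Effluent substrate depends only on kinetics and SRT: S = K_s(1 + k_d θ_c) / [θ_c(Yk − k_d) − 1] = 83.6 × (1 + 0.0521 × 20.3) / [20.3 × (0.355 × 7.15 − 0.0521) − 1] = 172.0 / 49.47 = 3.477 mg/L.
The observed yield is Y_obs = Y/(1 + k_d·θ_c) = 0.355 / (1 + 0.0521 × 20.3) = 0.355 / 2.058 = 0.1725 g VSS per g bCOD removed.
ΔS = 274 − 3.48 = 270.5 mg/L, so the substrate removal rate is 9660 × 270.5/1000 = 2613 kg bCOD/d.
Biomass produced: P_X = Y_obs·Q·ΔS = 0.1725 × 2613 ≈ 450.9 kg VSS/d.

P_X ≈ 451 kg VSS/d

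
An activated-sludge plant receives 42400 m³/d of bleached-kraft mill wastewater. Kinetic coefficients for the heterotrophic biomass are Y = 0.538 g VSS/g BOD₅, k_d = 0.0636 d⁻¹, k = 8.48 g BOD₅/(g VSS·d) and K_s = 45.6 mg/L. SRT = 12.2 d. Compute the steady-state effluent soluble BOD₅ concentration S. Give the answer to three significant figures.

S ≈ 1.50 mg/L

Effluent substrate depends only on kinetics and SRT: S = K_s(1 + k_d θ_c) / [θ_c(Yk − k_d) − 1] = 45.6 × (1 + 0.0636 × 12.2) / [12.2 × (0.538 × 8.48 − 0.0636) − 1] = 80.98 / 53.88 = 1.503 mg/L.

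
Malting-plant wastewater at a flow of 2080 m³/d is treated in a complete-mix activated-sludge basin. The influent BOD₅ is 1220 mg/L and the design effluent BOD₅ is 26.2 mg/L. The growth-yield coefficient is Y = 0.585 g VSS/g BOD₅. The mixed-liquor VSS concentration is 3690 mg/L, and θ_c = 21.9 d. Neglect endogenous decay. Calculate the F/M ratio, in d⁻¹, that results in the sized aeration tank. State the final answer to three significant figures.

F/M ≈ 0.0798 d⁻¹

V·X = Y·Q·ΔS·θ_c gives V = 0.585 × 2080 × (1220 − 26.2) × 21.9 / 3690 = 8621 m³.
F/M = applied load / biomass = Q·S₀/(V·X) = 2080 × 1220 / (8621 × 3690) = 0.07977 d⁻¹.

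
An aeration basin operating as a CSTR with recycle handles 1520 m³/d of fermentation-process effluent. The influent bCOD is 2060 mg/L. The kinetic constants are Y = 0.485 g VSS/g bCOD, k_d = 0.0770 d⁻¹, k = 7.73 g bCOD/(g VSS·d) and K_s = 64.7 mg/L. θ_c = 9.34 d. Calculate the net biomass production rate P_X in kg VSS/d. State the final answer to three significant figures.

P_X ≈ 882 kg VSS/d

From the Monod/SRT balance for a CMAS, S = K_s·(1+k_d θ_c)/[θ_c·(Y k − k_d) − 1] = 64.7 × (1 + 0.0770 × 9.34) / [9.34 × (0.485 × 7.73 − 0.0770) − 1] = 111.2 / 33.30 = 3.341 mg/L.
Y_obs = Y / (1 + k_d θ_c) = 0.485 / (1 + 0.0770 × 9.34) = 0.485 / 1.719 = 0.2821.
Substrate removed = Q·(S₀ − S) = 1520 m³/d × (2060 − 3.34) g/m³ = 3.13×10^6 g/d = 3126 kg/d.
So the net sludge growth is P_X = 0.2821 × 3126 = 881.9 kg VSS/d.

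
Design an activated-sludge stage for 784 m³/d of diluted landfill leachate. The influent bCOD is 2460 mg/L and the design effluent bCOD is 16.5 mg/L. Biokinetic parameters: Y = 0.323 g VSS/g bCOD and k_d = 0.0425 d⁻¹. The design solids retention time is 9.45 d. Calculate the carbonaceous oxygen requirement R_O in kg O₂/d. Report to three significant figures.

The observed yield is Y_obs = Y/(1 + k_d·θ_c) = 0.323 / (1 + 0.0425 × 9.45) = 0.323 / 1.402 = 0.2304 g VSS per g bCOD removed.
Substrate removed = Q·(S₀ − S) = 784 m³/d × (2460 − 16.5) g/m³ = 1.92×10^6 g/d = 1916 kg/d.
Biomass synthesised: P_X = Y_obs × 1916 = 441.5 kg VSS/d.
R_O = Q·(S₀ − S) − 1.42·P_X = 1916 − 1.42 × 441.5 = 1289 kg O₂/d.

R_O ≈ 1290 kg O₂/d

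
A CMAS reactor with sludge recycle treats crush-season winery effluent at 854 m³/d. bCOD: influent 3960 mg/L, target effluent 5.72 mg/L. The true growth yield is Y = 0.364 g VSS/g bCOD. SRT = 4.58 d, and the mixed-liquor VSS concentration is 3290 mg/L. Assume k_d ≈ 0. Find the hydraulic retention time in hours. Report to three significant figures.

Biomass mass balance (decay neglected): V·X = Y·Q·(S₀ − S)·θ_c, so V = 0.364 × 854 × (3960 − 5.72) × 4.58 / 3290 = 1711 m³.
Hydraulic retention time τ = V/Q = 1711 / 854 = 2.004 d = 48.09 h.

τ ≈ 48.1 h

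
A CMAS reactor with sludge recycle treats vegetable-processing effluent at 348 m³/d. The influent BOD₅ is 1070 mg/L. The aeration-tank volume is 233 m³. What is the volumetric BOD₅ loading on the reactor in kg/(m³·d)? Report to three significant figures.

L_v ≈ 1.60 kg BOD₅/(m³·d)

Volumetric loading L_v = Q·S₀ / V = 348 × 1070 g/m³ / 233.0 m³ = 1598 g/(m³·d) = 1.598 kg BOD₅/(m³·d).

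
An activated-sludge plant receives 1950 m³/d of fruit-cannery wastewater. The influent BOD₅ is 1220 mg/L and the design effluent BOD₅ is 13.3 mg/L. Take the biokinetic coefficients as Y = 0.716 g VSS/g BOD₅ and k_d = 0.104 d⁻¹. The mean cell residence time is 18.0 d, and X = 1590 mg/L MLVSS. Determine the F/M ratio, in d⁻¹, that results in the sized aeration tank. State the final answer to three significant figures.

From the SRT design equation V = Y Q (S₀−S) θ_c / [X (1 + k_d θ_c)] = 0.716 × 1950 × (1220 − 13.3) × 18.0 / [1590 × (1 + 0.104 × 18.0)] = 3.03×10^7 / 4566 = 6641 m³.
F/M = Q·S₀ / (V·X) = 1950 × 1220 / (6641 × 1590) = 0.2253 g BOD₅·(g VSS·d)⁻¹.

F/M ≈ 0.225 d⁻¹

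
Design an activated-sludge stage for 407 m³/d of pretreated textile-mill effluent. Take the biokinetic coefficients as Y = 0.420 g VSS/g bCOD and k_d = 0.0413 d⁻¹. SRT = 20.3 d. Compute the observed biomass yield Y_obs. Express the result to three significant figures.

The observed yield is Y_obs = Y/(1 + k_d·θ_c) = 0.420 / (1 + 0.0413 × 20.3) = 0.420 / 1.838 = 0.2285 g VSS per g bCOD removed.

Y_obs ≈ 0.228 g VSS/g bCOD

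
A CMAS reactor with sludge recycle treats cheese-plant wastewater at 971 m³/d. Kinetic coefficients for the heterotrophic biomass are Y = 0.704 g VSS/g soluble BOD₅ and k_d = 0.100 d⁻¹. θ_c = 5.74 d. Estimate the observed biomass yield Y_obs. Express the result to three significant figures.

The observed yield is Y_obs = Y/(1 + k_d·θ_c) = 0.704 / (1 + 0.100 × 5.74) = 0.704 / 1.574 = 0.4473 g VSS per g soluble BOD₅ removed.

Y_obs ≈ 0.447 g VSS/g soluble BOD₅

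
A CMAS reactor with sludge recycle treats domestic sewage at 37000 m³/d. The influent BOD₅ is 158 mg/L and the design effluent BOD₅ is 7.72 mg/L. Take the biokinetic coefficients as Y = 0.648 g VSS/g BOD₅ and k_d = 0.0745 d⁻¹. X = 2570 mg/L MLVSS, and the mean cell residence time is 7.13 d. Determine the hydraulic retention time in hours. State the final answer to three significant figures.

From the SRT design equation V = Y Q (S₀−S) θ_c / [X (1 + k_d θ_c)] = 0.648 × 37000 × (158 − 7.72) × 7.13 / [2570 × (1 + 0.0745 × 7.13)] = 2.57×10^7 / 3935 = 6528 m³.
HRT = V/Q = 6528 m³ / 37000 m³·d⁻¹ = 0.1764 d × 24 = 4.235 h.

τ ≈ 4.23 h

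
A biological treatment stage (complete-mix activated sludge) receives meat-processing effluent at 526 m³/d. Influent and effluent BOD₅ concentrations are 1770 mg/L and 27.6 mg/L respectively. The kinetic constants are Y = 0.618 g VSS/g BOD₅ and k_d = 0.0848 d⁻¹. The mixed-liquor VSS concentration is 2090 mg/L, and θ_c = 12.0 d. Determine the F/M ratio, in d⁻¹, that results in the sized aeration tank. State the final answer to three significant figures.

F/M ≈ 0.276 d⁻¹

From the SRT design equation V = Y Q (S₀−S) θ_c / [X (1 + k_d θ_c)] = 0.618 × 526 × (1770 − 27.6) × 12.0 / [2090 × (1 + 0.0848 × 12.0)] = 6.8×10^6 / 4217 = 1612 m³.
F/M = applied load / biomass = Q·S₀/(V·X) = 526 × 1770 / (1612 × 2090) = 0.2764 d⁻¹.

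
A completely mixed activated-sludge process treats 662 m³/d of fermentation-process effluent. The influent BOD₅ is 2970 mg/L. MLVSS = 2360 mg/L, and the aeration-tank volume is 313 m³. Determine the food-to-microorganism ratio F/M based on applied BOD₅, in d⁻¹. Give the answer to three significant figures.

F/M = Q·S₀ / (V·X) = 662 × 2970 / (313.0 × 2360) = 2.662 g BOD₅·(g VSS·d)⁻¹.

F/M ≈ 2.66 d⁻¹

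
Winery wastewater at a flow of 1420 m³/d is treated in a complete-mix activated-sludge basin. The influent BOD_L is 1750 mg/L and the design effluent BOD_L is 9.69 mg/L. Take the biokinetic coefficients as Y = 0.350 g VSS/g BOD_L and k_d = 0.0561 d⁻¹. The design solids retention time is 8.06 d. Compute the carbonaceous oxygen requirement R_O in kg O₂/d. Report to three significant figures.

Y_obs = Y / (1 + k_d θ_c) = 0.350 / (1 + 0.0561 × 8.06) = 0.350 / 1.452 = 0.2410.
ΔS = 1750 − 9.69 = 1740 mg/L, so the substrate removal rate is 1420 × 1740/1000 = 2471 kg BOD_L/d.
P_X = Y_obs·Q·(S₀ − S) = 0.2410 × 2471 = 595.6 kg VSS/d.
R_O = Q·ΔS − 1.42 P_X = 2471 − 845.8 = 1625 kg O₂/d.

R_O ≈ 1630 kg O₂/d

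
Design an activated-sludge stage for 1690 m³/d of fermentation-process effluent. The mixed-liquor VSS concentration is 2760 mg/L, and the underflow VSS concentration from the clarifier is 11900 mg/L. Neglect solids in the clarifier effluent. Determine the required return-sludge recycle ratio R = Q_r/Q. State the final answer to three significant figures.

R ≈ 0.302

Solids balance on the clarifier gives (1+R)X = R·X_r, so R = X/(X_r − X) = 2760 / (11900 − 2760) = 0.3020.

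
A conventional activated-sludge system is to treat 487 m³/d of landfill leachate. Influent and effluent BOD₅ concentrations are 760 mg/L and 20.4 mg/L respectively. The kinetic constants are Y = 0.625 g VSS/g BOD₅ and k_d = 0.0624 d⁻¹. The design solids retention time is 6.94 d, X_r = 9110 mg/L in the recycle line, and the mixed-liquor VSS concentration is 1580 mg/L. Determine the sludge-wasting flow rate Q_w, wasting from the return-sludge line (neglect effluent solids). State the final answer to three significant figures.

Rearranging the biomass balance for a CMAS with decay, V = Y·Q·ΔS·θ_c / [X·(1+k_d θ_c)] = 0.625 × 487 × (760 − 20.4) × 6.94 / [1580 × (1 + 0.0624 × 6.94)] = 1.56×10^6 / 2264 = 690.0 m³.
Q_w = (V·X)/(θ_c X_r) = 690.0 × 1580 / (6.94 × 9110) = 17.24 m³/d.

Q_w ≈ 17.2 m³/d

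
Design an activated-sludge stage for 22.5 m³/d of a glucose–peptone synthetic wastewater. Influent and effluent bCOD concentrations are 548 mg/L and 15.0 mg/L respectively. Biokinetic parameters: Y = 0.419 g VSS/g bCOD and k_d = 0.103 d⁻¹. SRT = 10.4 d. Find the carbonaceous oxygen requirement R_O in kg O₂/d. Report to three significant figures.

Correct the yield for decay: Y_obs = Y/(1 + k_d θ_c) = 0.419 / (1 + 0.103 × 10.4) = 0.419 / 2.071 = 0.2023.
Substrate removed = Q·(S₀ − S) = 22.5 m³/d × (548 − 15.0) g/m³ = 1.2×10^4 g/d = 11.99 kg/d.
Biomass synthesised: P_X = Y_obs × 11.99 = 2.426 kg VSS/d.
R_O = Q·ΔS − 1.42 P_X = 11.99 − 3.445 = 8.547 kg O₂/d.

R_O ≈ 8.55 kg O₂/d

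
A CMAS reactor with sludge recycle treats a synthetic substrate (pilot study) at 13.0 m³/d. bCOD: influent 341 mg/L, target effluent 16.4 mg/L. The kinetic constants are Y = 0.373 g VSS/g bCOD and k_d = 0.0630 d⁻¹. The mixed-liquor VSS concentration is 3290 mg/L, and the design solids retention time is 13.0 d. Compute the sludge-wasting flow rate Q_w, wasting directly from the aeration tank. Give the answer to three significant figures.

Q_w ≈ 0.263 m³/d

Steady-state biomass mass balance: V·X·(1 + k_d·θ_c) = Y·Q·(S₀ − S)·θ_c, so V = 0.373 × 13.0 × (341 − 16.4) × 13.0 / [3290 × (1 + 0.0630 × 13.0)] = 2.05×10^4 / 5985 = 3.419 m³.
Wasting from the aeration tank: Q_w = V / θ_c = 3.419 / 13.0 = 0.2630 m³/d.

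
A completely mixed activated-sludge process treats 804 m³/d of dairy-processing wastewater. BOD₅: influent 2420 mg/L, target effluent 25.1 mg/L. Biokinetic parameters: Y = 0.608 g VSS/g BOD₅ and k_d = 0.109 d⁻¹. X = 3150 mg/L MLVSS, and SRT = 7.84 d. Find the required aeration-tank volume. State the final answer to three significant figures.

V ≈ 1570 m³

Rearranging the biomass balance for a CMAS with decay, V = Y·Q·ΔS·θ_c / [X·(1+k_d θ_c)] = 0.608 × 804 × (2420 − 25.1) × 7.84 / [3150 × (1 + 0.109 × 7.84)] = 9.18×10^6 / 5842 = 1571 m³.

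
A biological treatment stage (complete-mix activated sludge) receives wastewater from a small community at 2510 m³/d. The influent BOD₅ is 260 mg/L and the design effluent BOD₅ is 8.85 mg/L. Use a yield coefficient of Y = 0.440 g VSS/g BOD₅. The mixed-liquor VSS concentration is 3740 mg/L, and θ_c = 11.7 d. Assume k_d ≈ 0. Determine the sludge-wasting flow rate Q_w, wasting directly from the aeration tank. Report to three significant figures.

Q_w ≈ 74.2 m³/d

With k_d = 0 the design equation reduces to V = Y Q (S₀−S) θ_c / X = 0.440 × 2510 × (260 − 8.85) × 11.7 / 3740 = 867.7 m³.
With mixed-liquor wasting, θ_c = V/Q_w, so Q_w = V/θ_c = 867.7/11.7 = 74.16 m³/d.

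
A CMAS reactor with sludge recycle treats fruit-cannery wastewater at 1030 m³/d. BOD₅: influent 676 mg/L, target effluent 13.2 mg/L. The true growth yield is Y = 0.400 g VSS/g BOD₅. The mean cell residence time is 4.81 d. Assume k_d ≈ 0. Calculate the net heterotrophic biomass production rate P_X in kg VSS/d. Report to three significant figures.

Since k_d ≈ 0, Y_obs = Y = 0.400 g VSS/g BOD₅.
ΔS = 676 − 13.2 = 662.8 mg/L, so the substrate removal rate is 1030 × 662.8/1000 = 682.7 kg BOD₅/d.
Net biomass production P_X = Y_obs × Q·(S₀ − S) = 0.4000 × 682.7 = 273.1 kg VSS/d.

P_X ≈ 273 kg VSS/d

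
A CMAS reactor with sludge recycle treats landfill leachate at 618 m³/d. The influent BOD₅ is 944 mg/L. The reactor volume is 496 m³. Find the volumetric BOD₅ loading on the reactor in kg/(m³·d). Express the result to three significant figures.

L_v = Q S₀ / V = 618 × 944 × 10⁻³ / 496.0 = 1.176 kg/(m³·d).

L_v ≈ 1.18 kg BOD₅/(m³·d)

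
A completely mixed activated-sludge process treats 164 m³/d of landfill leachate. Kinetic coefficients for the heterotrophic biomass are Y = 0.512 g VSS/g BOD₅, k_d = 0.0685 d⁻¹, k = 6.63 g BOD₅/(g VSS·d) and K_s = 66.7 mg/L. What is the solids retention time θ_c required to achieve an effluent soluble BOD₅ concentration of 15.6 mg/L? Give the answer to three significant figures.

Specific growth rate at S = 15.6 mg/L: μ = YkS/(K_s+S) = 0.512·6.63·15.6/(66.7+15.6) = 0.6434 d⁻¹.
Then 1/θ_c = μ − k_d = 0.6434 − 0.0685 = 0.5749 d⁻¹, giving θ_c = 1.739 d.

θ_c ≈ 1.74 d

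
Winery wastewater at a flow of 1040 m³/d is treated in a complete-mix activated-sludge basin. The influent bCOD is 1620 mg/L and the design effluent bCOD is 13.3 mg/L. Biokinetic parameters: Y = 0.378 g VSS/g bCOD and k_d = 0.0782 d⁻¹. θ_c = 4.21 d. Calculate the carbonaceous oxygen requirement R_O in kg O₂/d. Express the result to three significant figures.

Observed yield with endogenous decay: Y_obs = Y / (1 + k_d·θ_c) = 0.378 / (1 + 0.0782 × 4.21) = 0.378 / 1.329 = 0.2844 g VSS/g bCOD.
Q·(S₀ − S) = 1040 × (1620 − 13.3) × 10⁻³ = 1671 kg/d removed.
Biomass synthesised: P_X = Y_obs × 1671 = 475.2 kg VSS/d.
Carbonaceous O₂ demand = substrate oxidised − cell-mass equivalent = 1671 − 1.42 × 475.2 = 996.2 kg O₂/d.

R_O ≈ 996 kg O₂/d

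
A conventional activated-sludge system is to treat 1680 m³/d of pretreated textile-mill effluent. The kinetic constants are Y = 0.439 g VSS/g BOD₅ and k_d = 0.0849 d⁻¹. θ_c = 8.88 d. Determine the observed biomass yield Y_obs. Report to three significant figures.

Y_obs ≈ 0.250 g VSS/g BOD₅

Correct the yield for decay: Y_obs = Y/(1 + k_d θ_c) = 0.439 / (1 + 0.0849 × 8.88) = 0.439 / 1.754 = 0.2503.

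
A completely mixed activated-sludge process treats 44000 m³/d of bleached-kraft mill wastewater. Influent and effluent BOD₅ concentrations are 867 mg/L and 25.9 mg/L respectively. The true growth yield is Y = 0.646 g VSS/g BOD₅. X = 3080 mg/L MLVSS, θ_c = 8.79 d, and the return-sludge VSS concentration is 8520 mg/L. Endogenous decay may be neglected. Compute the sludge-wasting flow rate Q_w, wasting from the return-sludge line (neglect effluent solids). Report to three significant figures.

Q_w ≈ 2810 m³/d

Biomass mass balance (decay neglected): V·X = Y·Q·(S₀ − S)·θ_c, so V = 0.646 × 44000 × (867 − 25.9) × 8.79 / 3080 = 68229 m³.
Q_w = (V·X)/(θ_c X_r) = 68229 × 3080 / (8.79 × 8520) = 2806 m³/d.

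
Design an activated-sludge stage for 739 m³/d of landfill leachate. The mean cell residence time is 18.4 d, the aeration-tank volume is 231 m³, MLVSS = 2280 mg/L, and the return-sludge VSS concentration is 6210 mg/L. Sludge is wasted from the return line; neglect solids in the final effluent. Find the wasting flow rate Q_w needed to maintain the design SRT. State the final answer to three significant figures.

Q_w ≈ 4.61 m³/d

Wasting from the return line (neglecting effluent solids): Q_w = V·X / (θ_c·X_r) = 231.0 × 2280 / (18.4 × 6210) = 4.609 m³/d.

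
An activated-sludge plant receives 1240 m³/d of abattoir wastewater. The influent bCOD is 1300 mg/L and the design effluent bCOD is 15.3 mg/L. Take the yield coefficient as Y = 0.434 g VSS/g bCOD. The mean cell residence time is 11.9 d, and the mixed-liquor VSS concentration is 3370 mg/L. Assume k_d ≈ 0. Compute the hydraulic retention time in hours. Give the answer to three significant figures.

τ ≈ 47.3 h

With k_d = 0 the design equation reduces to V = Y Q (S₀−S) θ_c / X = 0.434 × 1240 × (1300 − 15.3) × 11.9 / 3370 = 2441 m³.
Hydraulic retention time τ = V/Q = 2441 / 1240 = 1.969 d = 47.25 h.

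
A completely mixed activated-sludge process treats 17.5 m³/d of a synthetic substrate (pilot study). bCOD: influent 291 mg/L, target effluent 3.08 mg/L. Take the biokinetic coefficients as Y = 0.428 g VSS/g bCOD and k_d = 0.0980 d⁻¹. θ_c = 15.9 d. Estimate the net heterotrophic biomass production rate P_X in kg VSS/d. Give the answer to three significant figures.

P_X ≈ 0.843 kg VSS/d

Correct the yield for decay: Y_obs = Y/(1 + k_d θ_c) = 0.428 / (1 + 0.0980 × 15.9) = 0.428 / 2.558 = 0.1673.
Q·(S₀ − S) = 17.5 × (291 − 3.08) × 10⁻³ = 5.039 kg/d removed.
So the net sludge growth is P_X = 0.1673 × 5.039 = 0.8430 kg VSS/d.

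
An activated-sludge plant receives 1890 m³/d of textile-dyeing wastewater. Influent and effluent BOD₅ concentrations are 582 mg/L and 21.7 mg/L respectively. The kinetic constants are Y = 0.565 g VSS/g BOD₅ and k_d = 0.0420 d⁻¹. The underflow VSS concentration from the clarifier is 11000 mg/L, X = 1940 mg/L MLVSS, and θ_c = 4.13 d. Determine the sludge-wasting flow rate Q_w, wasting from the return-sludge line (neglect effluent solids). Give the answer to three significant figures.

Q_w ≈ 46.4 m³/d

Steady-state biomass mass balance: V·X·(1 + k_d·θ_c) = Y·Q·(S₀ − S)·θ_c, so V = 0.565 × 1890 × (582 − 21.7) × 4.13 / [1940 × (1 + 0.0420 × 4.13)] = 2.47×10^6 / 2277 = 1085 m³.
Q_w = (V·X)/(θ_c X_r) = 1085 × 1940 / (4.13 × 11000) = 46.35 m³/d.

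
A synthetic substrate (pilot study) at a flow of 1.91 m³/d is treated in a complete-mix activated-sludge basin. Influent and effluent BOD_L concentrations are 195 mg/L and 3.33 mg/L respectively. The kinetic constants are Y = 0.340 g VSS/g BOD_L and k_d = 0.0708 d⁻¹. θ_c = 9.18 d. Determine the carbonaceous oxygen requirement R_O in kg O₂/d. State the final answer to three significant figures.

Observed yield with endogenous decay: Y_obs = Y / (1 + k_d·θ_c) = 0.340 / (1 + 0.0708 × 9.18) = 0.340 / 1.650 = 0.2061 g VSS/g BOD_L.
Q·(S₀ − S) = 1.91 × (195 − 3.33) × 10⁻³ = 0.3661 kg/d removed.
P_X = Y_obs·Q·(S₀ − S) = 0.2061 × 0.3661 = 0.07544 kg VSS/d.
R_O = Q·(S₀ − S) − 1.42·P_X = 0.3661 − 1.42 × 0.07544 = 0.2590 kg O₂/d.

R_O ≈ 0.259 kg O₂/d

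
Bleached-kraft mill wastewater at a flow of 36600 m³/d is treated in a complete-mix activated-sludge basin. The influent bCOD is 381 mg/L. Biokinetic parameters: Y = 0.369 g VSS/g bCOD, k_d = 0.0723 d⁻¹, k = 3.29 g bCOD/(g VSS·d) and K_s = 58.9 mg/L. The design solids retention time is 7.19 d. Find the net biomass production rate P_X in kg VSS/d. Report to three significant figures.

For a completely mixed reactor with recycle the Lawrence–McCarty relation gives S = K_s·(1 + k_d·θ_c) / [θ_c·(Y·k − k_d) − 1] = 58.9 × (1 + 0.0723 × 7.19) / [7.19 × (0.369 × 3.29 − 0.0723) − 1] = 89.52 / 7.209 = 12.42 mg/L.
Observed yield with endogenous decay: Y_obs = Y / (1 + k_d·θ_c) = 0.369 / (1 + 0.0723 × 7.19) = 0.369 / 1.520 = 0.2428 g VSS/g bCOD.
ΔS = 381 − 12.4 = 368.6 mg/L, so the substrate removal rate is 36600 × 368.6/1000 = 13491 kg bCOD/d.
P_X = Y_obs · Q(S₀ − S) = 0.2428 × 13491 = 3275 kg VSS/d.

P_X ≈ 3280 kg VSS/d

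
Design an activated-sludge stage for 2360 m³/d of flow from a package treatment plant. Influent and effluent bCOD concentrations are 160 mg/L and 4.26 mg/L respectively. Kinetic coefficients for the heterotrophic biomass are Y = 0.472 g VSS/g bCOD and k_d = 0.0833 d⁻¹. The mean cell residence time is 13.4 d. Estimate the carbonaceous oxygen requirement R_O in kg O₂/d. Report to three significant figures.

The observed yield is Y_obs = Y/(1 + k_d·θ_c) = 0.472 / (1 + 0.0833 × 13.4) = 0.472 / 2.116 = 0.2230 g VSS per g bCOD removed.
Substrate removed = Q·(S₀ − S) = 2360 m³/d × (160 − 4.26) g/m³ = 3.68×10^5 g/d = 367.5 kg/d.
Biomass synthesised: P_X = Y_obs × 367.5 = 81.98 kg VSS/d.
R_O = Q·(S₀ − S) − 1.42·P_X = 367.5 − 1.42 × 81.98 = 251.1 kg O₂/d.

R_O ≈ 251 kg O₂/d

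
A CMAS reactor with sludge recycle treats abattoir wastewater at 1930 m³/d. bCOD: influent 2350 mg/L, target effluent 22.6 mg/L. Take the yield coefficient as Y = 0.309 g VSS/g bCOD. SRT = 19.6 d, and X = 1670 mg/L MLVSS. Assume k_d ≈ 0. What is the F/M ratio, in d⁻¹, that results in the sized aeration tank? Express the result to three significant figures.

Biomass mass balance (decay neglected): V·X = Y·Q·(S₀ − S)·θ_c, so V = 0.309 × 1930 × (2350 − 22.6) × 19.6 / 1670 = 16290 m³.
Food-to-microorganism ratio F/M = Q S₀ / (V X) = 1930 × 2350 / (16290 × 1670) = 0.1667 d⁻¹.

F/M ≈ 0.167 d⁻¹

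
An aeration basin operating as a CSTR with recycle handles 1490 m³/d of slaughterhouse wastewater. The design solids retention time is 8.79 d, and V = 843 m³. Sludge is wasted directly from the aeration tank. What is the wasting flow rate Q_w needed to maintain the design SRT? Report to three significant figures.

Wasting from the aeration tank: Q_w = V / θ_c = 843.0 / 8.79 = 95.90 m³/d.

Q_w ≈ 95.9 m³/d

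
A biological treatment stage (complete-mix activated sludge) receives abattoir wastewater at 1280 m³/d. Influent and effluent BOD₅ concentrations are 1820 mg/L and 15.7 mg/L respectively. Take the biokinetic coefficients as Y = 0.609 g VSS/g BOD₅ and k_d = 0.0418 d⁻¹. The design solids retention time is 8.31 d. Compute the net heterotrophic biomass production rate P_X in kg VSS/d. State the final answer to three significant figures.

P_X ≈ 1040 kg VSS/d

The observed yield is Y_obs = Y/(1 + k_d·θ_c) = 0.609 / (1 + 0.0418 × 8.31) = 0.609 / 1.347 = 0.4520 g VSS per g BOD₅ removed.
Q·(S₀ − S) = 1280 × (1820 − 15.7) × 10⁻³ = 2310 kg/d removed.
P_X = Y_obs · Q(S₀ − S) = 0.4520 × 2310 = 1044 kg VSS/d.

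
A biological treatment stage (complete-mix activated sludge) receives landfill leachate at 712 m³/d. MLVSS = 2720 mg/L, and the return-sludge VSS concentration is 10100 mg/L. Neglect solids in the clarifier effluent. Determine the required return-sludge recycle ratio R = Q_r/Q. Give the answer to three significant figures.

R ≈ 0.369

R = Q_r/Q = X/(X_r − X) = 2720 / (10100 − 2720) = 0.3686.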